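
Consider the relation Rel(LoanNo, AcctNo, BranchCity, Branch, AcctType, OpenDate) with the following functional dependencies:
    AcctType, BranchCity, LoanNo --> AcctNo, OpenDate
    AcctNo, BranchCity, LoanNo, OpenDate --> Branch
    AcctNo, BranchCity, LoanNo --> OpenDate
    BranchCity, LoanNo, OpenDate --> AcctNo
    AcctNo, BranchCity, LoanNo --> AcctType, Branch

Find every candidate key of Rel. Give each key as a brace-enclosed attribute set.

{AcctNo, BranchCity, LoanNo}, {AcctType, BranchCity, LoanNo}, {BranchCity, LoanNo, OpenDate}

No FD produces {BranchCity, LoanNo}, so they must be in every candidate key.
{AcctNo, BranchCity, LoanNo} is a candidate key since {AcctNo, BranchCity, LoanNo}⁺ = {AcctNo, AcctType, Branch, BranchCity, LoanNo, OpenDate} covers every attribute.
{AcctType, BranchCity, LoanNo} is a candidate key since {AcctType, BranchCity, LoanNo}⁺ = {AcctNo, AcctType, Branch, BranchCity, LoanNo, OpenDate} covers every attribute.
{BranchCity, LoanNo, OpenDate} is a candidate key since {BranchCity, LoanNo, OpenDate}⁺ = {AcctNo, AcctType, Branch, BranchCity, LoanNo, OpenDate} covers every attribute.
No proper subset of any of these is a key, and no other minimal superkey exists.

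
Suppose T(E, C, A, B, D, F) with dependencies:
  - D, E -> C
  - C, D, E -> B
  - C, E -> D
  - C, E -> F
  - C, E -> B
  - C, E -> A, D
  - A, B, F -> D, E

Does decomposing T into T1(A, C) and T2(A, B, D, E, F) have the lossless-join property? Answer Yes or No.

The shared attributes are {A} and {A}⁺ = {A}.
The closure covers neither T1 nor T2 entirely; the join is not lossless.

No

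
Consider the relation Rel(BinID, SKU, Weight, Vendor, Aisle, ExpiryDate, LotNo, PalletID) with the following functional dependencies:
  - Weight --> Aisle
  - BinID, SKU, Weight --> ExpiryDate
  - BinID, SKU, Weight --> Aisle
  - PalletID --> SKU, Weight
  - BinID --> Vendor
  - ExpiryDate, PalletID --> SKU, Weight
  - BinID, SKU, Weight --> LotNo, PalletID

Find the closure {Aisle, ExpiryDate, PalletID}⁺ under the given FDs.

Start with {Aisle, ExpiryDate, PalletID}.
PalletID --> SKU, Weight applies; add {SKU, Weight} → now {Aisle, ExpiryDate, PalletID, SKU, Weight}.
No further FD applies.

{Aisle, ExpiryDate, PalletID, SKU, Weight}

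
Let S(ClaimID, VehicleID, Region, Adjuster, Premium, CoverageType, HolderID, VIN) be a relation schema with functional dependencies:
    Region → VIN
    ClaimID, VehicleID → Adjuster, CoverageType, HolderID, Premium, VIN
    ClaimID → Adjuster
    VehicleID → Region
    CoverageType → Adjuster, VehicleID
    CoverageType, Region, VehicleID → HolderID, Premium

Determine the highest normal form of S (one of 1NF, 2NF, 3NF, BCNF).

1NF

Candidate keys: {ClaimID, CoverageType}, {ClaimID, VehicleID}. Prime attributes: {ClaimID, CoverageType, VehicleID}.
For Region → VIN we have {Region}⁺ = {Region, VIN}; {Region} is not a superkey, so BCNF fails.
Region → VIN determines the non-prime attribute {VIN} from a non-superkey — 3NF is violated.
Since {ClaimID} ⊂ {ClaimID, CoverageType} and {ClaimID}⁺ ⊇ {Adjuster} with {Adjuster} non-prime, there is a partial dependency; 2NF fails.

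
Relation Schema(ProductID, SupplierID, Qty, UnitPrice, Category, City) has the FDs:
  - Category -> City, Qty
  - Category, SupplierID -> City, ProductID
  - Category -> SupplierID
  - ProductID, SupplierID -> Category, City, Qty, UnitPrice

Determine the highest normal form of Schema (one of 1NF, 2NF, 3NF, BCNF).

Candidate keys: {Category}, {ProductID, SupplierID}. Prime attributes: {Category, ProductID, SupplierID}.
Every FD has a superkey on the left, so the relation is in BCNF.

BCNF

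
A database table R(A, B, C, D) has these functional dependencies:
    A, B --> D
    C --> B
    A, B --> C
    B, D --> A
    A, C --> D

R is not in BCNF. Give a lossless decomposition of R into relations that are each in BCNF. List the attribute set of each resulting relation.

Candidate keys of the original relation: {A, B}, {A, C}, {B, D}, {C, D}.
Within {A, B, C, D}: {C}⁺ ∩ {A, B, C, D} = {B, C}, not the whole set, so C --> B violates BCNF; decompose into {B, C} and {A, C, D}.
{B, C} has no BCNF violation.
{A, C, D} has no BCNF violation.

{A, C, D}; {B, C}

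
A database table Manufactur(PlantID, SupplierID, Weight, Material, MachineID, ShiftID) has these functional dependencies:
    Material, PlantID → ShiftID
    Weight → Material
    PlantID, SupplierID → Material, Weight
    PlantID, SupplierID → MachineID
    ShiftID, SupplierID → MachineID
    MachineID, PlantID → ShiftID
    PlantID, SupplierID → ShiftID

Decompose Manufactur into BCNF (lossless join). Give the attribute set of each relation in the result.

Candidate key of the original relation: {PlantID, SupplierID}.
In {MachineID, Material, PlantID, ShiftID, SupplierID, Weight}, {Material, PlantID} is not a superkey ({Material, PlantID}⁺ restricted to this set is {Material, PlantID, ShiftID}), so split on Material, PlantID → ShiftID into {Material, PlantID, ShiftID} and {MachineID, Material, PlantID, SupplierID, Weight}.
{Material, PlantID, ShiftID} has no BCNF violation.
In {MachineID, Material, PlantID, SupplierID, Weight}, {Weight} is not a superkey ({Weight}⁺ restricted to this set is {Material, Weight}), so split on Weight → Material into {Material, Weight} and {MachineID, PlantID, SupplierID, Weight}.
{Material, Weight} has no BCNF violation.
{MachineID, PlantID, SupplierID, Weight} has no BCNF violation.

{MachineID, PlantID, SupplierID, Weight}; {Material, PlantID, ShiftID}; {Material, Weight}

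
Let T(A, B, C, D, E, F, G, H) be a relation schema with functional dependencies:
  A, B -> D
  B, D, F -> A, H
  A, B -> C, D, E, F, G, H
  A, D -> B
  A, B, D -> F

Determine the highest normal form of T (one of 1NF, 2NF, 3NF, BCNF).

BCNF

Candidate keys: {A, B}, {A, D}, {B, D, F}. Prime attributes: {A, B, D, F}.
The left-hand side of every FD is a superkey, so BCNF is satisfied.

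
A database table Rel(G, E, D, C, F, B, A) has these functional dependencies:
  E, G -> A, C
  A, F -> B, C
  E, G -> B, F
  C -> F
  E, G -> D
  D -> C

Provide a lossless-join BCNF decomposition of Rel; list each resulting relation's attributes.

Candidate key of the original relation: {E, G}.
In {A, B, C, D, E, F, G}, {A, F} is not a superkey ({A, F}⁺ restricted to this set is {A, B, C, F}), so split on A, F -> B, C into {A, B, C, F} and {A, D, E, F, G}.
In {A, B, C, F}, {C} is not a superkey ({C}⁺ restricted to this set is {C, F}), so split on C -> F into {C, F} and {A, B, C}.
{C, F} has no BCNF violation.
{A, B, C} has no BCNF violation.
In {A, D, E, F, G}, {D} is not a superkey ({D}⁺ restricted to this set is {D, F}), so split on D -> F into {D, F} and {A, D, E, G}.
{D, F} has no BCNF violation.
{A, D, E, G} has no BCNF violation.

{A, B, C}; {A, D, E, G}; {C, F}; {D, F}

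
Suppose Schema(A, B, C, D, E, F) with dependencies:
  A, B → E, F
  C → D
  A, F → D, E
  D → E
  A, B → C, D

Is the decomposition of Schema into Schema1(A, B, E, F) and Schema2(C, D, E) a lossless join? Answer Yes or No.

No

Schema1 ∩ Schema2 = {E}; its closure under F is {E}.
The closure covers neither Schema1 nor Schema2 entirely; the join is not lossless.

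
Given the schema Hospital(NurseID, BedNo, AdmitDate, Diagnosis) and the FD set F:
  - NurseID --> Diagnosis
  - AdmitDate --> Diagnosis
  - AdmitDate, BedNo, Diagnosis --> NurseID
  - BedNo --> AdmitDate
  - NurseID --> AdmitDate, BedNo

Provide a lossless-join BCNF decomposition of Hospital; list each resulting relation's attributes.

Candidate keys of the original relation: {BedNo}, {NurseID}.
Within {AdmitDate, BedNo, Diagnosis, NurseID}: {AdmitDate}⁺ ∩ {AdmitDate, BedNo, Diagnosis, NurseID} = {AdmitDate, Diagnosis}, not the whole set, so AdmitDate --> Diagnosis violates BCNF; decompose into {AdmitDate, Diagnosis} and {AdmitDate, BedNo, NurseID}.
{AdmitDate, Diagnosis}: every determinant is a superkey — BCNF.
{AdmitDate, BedNo, NurseID}: every determinant is a superkey — BCNF.

{AdmitDate, BedNo, NurseID}; {AdmitDate, Diagnosis}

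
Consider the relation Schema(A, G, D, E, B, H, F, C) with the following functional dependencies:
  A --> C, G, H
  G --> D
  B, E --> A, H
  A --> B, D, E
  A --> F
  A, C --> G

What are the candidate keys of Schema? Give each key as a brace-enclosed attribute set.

{A}, {B, E}

Closure of {A} is {A, B, C, D, E, F, G, H}, the whole schema; {A} is a candidate key.
Closure of {B, E} is {A, B, C, D, E, F, G, H}, the whole schema; {B, E} is a candidate key.
No proper subset of any of these is a key, and no other minimal superkey exists.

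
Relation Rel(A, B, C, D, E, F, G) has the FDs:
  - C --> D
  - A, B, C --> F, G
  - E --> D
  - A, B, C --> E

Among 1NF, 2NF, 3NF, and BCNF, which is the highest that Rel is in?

Candidate key: {A, B, C}. Prime attributes: {A, B, C}.
C --> D breaks BCNF: {C}⁺ = {C, D}, so {C} is not a superkey.
C --> D has non-prime {D} on the right and a non-superkey on the left, so 3NF fails.
{C} is a proper subset of the key {A, B, C}, and {C}⁺ contains the non-prime attribute {D} — a partial dependency, so 2NF is violated.

1NF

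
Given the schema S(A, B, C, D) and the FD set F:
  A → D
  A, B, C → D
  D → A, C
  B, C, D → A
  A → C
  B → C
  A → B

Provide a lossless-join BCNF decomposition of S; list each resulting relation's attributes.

Candidate keys of the original relation: {A}, {D}.
Within {A, B, C, D}: {B}⁺ ∩ {A, B, C, D} = {B, C}, not the whole set, so B → C violates BCNF; decompose into {B, C} and {A, B, D}.
{B, C} has no BCNF violation.
{A, B, D} has no BCNF violation.

{A, B, D}; {B, C}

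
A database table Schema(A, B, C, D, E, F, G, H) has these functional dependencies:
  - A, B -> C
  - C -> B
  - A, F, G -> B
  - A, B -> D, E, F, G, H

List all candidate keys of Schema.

{A, B}, {A, C}, {A, F, G}

{A} never appears on the right of any FD, so every key must include it.
{A, B}⁺ = {A, B, C, D, E, F, G, H} — all of the relation — so {A, B} is a candidate key.
{A, C}⁺ = {A, B, C, D, E, F, G, H} — all of the relation — so {A, C} is a candidate key.
{A, F, G}⁺ = {A, B, C, D, E, F, G, H} — all of the relation — so {A, F, G} is a candidate key.
Any other superkey properly contains one of these, so there are no further candidate keys.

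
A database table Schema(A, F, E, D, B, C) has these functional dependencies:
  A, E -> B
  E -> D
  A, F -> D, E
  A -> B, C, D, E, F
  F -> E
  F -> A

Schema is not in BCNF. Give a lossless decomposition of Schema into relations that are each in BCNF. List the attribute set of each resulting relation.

Candidate keys of the original relation: {A}, {F}.
Within {A, B, C, D, E, F}: {E}⁺ ∩ {A, B, C, D, E, F} = {D, E}, not the whole set, so E -> D violates BCNF; decompose into {D, E} and {A, B, C, E, F}.
{D, E} has no BCNF violation.
{A, B, C, E, F} has no BCNF violation.

{A, B, C, E, F}; {D, E}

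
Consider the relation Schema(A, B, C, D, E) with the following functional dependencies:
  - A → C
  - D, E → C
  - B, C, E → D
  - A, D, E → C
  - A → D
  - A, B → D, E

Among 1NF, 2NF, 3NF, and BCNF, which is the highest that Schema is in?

Candidate key: {A, B}. Prime attributes: {A, B}.
A → C: {A}⁺ = {A, C, D}, which is not all of the attributes, so the left side is not a superkey — BCNF is violated.
A → C has non-prime {C} on the right and a non-superkey on the left, so 3NF fails.
Since {A} ⊂ {A, B} and {A}⁺ ⊇ {C, D} with {C, D} non-prime, there is a partial dependency; 2NF fails.

1NF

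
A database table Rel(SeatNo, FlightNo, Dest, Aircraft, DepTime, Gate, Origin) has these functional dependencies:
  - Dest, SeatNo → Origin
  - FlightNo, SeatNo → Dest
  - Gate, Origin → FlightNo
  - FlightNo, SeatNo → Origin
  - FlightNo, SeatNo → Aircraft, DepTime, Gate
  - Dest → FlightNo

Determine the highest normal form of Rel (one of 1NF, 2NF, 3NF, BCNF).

3NF

Candidate keys: {Dest, SeatNo}, {FlightNo, SeatNo}, {Gate, Origin, SeatNo}. Prime attributes: {Dest, FlightNo, Gate, Origin, SeatNo}.
Gate, Origin → FlightNo: {Gate, Origin}⁺ = {FlightNo, Gate, Origin}, which is not all of the attributes, so the left side is not a superkey — BCNF is violated.
But every attribute on its right side ({FlightNo}) is prime, and the same holds for every other non-superkey FD, so 3NF still holds.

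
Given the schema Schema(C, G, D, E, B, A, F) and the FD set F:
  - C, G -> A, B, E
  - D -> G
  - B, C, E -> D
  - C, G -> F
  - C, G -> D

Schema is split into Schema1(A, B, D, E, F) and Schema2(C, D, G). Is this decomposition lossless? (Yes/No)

No

The shared attributes are {D} and {D}⁺ = {D, G}.
Neither Schema1 nor Schema2 is contained in that closure, so the decomposition is lossy.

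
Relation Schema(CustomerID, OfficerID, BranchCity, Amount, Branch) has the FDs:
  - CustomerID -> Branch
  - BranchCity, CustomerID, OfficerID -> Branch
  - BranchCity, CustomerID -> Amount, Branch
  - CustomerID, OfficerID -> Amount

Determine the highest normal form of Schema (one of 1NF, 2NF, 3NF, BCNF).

1NF

Candidate key: {BranchCity, CustomerID, OfficerID}. Prime attributes: {BranchCity, CustomerID, OfficerID}.
CustomerID -> Branch breaks BCNF: {CustomerID}⁺ = {Branch, CustomerID}, so {CustomerID} is not a superkey.
CustomerID -> Branch has non-prime {Branch} on the right and a non-superkey on the left, so 3NF fails.
{CustomerID} is a proper subset of the key {BranchCity, CustomerID, OfficerID}, and {CustomerID}⁺ contains the non-prime attribute {Branch} — a partial dependency, so 2NF is violated.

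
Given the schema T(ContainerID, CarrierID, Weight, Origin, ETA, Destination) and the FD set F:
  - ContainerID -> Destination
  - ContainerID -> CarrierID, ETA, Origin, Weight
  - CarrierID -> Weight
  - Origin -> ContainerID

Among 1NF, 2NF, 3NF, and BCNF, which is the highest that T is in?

2NF

Candidate keys: {ContainerID}, {Origin}. Prime attributes: {ContainerID, Origin}.
CarrierID -> Weight: {CarrierID}⁺ = {CarrierID, Weight}, which is not all of the attributes, so the left side is not a superkey — BCNF is violated.
Because {Weight} is non-prime and the left side of CarrierID -> Weight is not a superkey, the relation is not in 3NF.
With only single-attribute keys there can be no partial dependency, so 2NF holds.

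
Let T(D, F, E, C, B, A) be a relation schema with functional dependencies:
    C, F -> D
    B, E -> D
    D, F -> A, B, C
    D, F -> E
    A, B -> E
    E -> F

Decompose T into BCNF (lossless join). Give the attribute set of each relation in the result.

{A, B, C, D, E}; {E, F}

Candidate keys of the original relation: {A, B}, {B, E}, {C, E}, {C, F}, {D, E}, {D, F}.
{A, B, C, D, E, F}: {E} determines {E, F} here but is not a superkey — split on E -> F, giving {E, F} and {A, B, C, D, E}.
{E, F} has no BCNF violation.
{A, B, C, D, E} has no BCNF violation.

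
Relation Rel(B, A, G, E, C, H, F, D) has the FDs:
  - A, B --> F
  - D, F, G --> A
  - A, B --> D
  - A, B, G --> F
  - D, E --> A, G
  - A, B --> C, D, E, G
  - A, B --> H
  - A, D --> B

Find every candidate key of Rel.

{A, B}⁺ = {A, B, C, D, E, F, G, H}, which is every attribute, so {A, B} is a candidate key.
{A, D}⁺ = {A, B, C, D, E, F, G, H}, which is every attribute, so {A, D} is a candidate key.
{D, E}⁺ = {A, B, C, D, E, F, G, H}, which is every attribute, so {D, E} is a candidate key.
{D, F, G}⁺ = {A, B, C, D, E, F, G, H}, which is every attribute, so {D, F, G} is a candidate key.
No proper subset of any of these is a key, and no other minimal superkey exists.

{A, B}, {A, D}, {D, E}, {D, F, G}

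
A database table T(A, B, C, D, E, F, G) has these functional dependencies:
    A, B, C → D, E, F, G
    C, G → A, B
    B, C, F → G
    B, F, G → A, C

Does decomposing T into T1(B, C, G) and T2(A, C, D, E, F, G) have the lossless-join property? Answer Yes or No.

Yes

The shared attributes are {C, G} and {C, G}⁺ = {A, B, C, D, E, F, G}.
T1 is contained in that closure, so T1 ∩ T2 → T1 holds and the join is lossless.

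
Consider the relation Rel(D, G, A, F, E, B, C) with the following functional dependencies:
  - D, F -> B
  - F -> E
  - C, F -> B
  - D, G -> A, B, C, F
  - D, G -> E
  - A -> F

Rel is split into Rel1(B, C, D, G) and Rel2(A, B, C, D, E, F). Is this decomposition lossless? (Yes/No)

No

The shared attributes are {B, C, D} and {B, C, D}⁺ = {B, C, D}.
Neither Rel1 nor Rel2 is contained in that closure, so the decomposition is lossy.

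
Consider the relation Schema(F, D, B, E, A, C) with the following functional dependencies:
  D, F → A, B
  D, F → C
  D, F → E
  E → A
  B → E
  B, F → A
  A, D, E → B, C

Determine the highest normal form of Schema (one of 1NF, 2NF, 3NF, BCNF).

2NF

Candidate key: {D, F}. Prime attributes: {D, F}.
E → A breaks BCNF: {E}⁺ = {A, E}, so {E} is not a superkey.
E → A determines the non-prime attribute {A} from a non-superkey — 3NF is violated.
No non-prime attribute depends on a proper subset of any candidate key, so 2NF holds.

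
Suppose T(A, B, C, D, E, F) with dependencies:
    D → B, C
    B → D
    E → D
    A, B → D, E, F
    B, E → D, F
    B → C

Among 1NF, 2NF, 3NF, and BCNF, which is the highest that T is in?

Candidate keys: {A, B}, {A, D}, {A, E}. Prime attributes: {A, B, D, E}.
D → B, C: {D}⁺ = {B, C, D}, which is not all of the attributes, so the left side is not a superkey — BCNF is violated.
Because {C} is non-prime and the left side of D → B, C is not a superkey, the relation is not in 3NF.
The proper key subset {B} of {A, B} determines non-prime {C}, so the relation is not even in 2NF.

1NF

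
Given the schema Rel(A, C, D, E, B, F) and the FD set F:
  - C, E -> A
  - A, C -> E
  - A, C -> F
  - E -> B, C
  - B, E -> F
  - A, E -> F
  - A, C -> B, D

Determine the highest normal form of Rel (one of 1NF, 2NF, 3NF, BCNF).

Candidate keys: {A, C}, {E}. Prime attributes: {A, C, E}.
The left-hand side of every FD is a superkey, so BCNF is satisfied.

BCNF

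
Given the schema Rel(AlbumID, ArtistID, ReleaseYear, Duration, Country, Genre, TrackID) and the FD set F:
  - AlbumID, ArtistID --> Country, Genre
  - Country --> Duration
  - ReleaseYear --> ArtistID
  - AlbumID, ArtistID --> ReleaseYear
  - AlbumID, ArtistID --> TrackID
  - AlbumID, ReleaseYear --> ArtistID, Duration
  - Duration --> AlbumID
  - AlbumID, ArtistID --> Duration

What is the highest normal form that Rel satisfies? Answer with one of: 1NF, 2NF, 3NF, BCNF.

3NF

Candidate keys: {AlbumID, ArtistID}, {AlbumID, ReleaseYear}, {ArtistID, Country}, {ArtistID, Duration}, {Country, ReleaseYear}, {Duration, ReleaseYear}. Prime attributes: {AlbumID, ArtistID, Country, Duration, ReleaseYear}.
Country --> Duration breaks BCNF: {Country}⁺ = {AlbumID, Country, Duration}, so {Country} is not a superkey.
Its right-hand attributes {Duration} are all prime, as are those of every other non-superkey FD — the relation is in 3NF.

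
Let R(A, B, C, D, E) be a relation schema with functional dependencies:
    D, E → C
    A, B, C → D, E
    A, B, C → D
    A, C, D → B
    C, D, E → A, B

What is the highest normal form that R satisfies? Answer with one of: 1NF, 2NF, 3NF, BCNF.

BCNF

Candidate keys: {A, B, C}, {A, C, D}, {D, E}. Prime attributes: {A, B, C, D, E}.
Each dependency's left side is a superkey — BCNF holds.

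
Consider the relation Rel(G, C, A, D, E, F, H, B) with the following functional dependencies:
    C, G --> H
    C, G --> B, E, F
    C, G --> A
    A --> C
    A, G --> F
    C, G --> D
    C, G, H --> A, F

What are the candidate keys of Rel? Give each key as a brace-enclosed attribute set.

{A, G}, {C, G}

No FD produces {G}, so it must be in every candidate key.
{A, G}⁺ = {A, B, C, D, E, F, G, H} — all of the relation — so {A, G} is a candidate key.
{C, G}⁺ = {A, B, C, D, E, F, G, H} — all of the relation — so {C, G} is a candidate key.
No proper subset of any of these is a key, and no other minimal superkey exists.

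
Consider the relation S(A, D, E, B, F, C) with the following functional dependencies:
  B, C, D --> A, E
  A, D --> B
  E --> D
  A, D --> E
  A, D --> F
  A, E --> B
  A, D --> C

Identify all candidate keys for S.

{A, D}, {A, E}, {B, C, D}, {B, C, E}

{A, D}⁺ = {A, B, C, D, E, F} — all of the relation — so {A, D} is a candidate key.
{A, E}⁺ = {A, B, C, D, E, F} — all of the relation — so {A, E} is a candidate key.
{B, C, D}⁺ = {A, B, C, D, E, F} — all of the relation — so {B, C, D} is a candidate key.
{B, C, E}⁺ = {A, B, C, D, E, F} — all of the relation — so {B, C, E} is a candidate key.
Any other superkey properly contains one of these, so there are no further candidate keys.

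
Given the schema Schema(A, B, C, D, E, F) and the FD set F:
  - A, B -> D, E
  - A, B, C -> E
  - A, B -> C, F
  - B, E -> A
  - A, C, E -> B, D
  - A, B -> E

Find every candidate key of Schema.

{A, B}⁺ = {A, B, C, D, E, F} — all of the relation — so {A, B} is a candidate key.
{B, E}⁺ = {A, B, C, D, E, F} — all of the relation — so {B, E} is a candidate key.
{A, C, E}⁺ = {A, B, C, D, E, F} — all of the relation — so {A, C, E} is a candidate key.
Any other superkey properly contains one of these, so there are no further candidate keys.

{A, B}, {A, C, E}, {B, E}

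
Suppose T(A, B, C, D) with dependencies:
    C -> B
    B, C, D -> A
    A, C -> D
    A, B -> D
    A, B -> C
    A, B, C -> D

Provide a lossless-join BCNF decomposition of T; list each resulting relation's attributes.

{A, C, D}; {B, C}

Candidate keys of the original relation: {A, B}, {A, C}, {C, D}.
Within {A, B, C, D}: {C}⁺ ∩ {A, B, C, D} = {B, C}, not the whole set, so C -> B violates BCNF; decompose into {B, C} and {A, C, D}.
{B, C}: every determinant is a superkey — BCNF.
{A, C, D}: every determinant is a superkey — BCNF.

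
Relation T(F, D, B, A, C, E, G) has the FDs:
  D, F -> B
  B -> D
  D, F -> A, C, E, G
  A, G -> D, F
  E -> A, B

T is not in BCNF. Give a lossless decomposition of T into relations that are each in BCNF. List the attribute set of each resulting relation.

Candidate keys of the original relation: {A, G}, {B, F}, {D, F}, {E, F}, {E, G}.
In {A, B, C, D, E, F, G}, {B} is not a superkey ({B}⁺ restricted to this set is {B, D}), so split on B -> D into {B, D} and {A, B, C, E, F, G}.
{B, D} is in BCNF.
In {A, B, C, E, F, G}, {E} is not a superkey ({E}⁺ restricted to this set is {A, B, E}), so split on E -> A, B into {A, B, E} and {C, E, F, G}.
{A, B, E} is in BCNF.
{C, E, F, G} is in BCNF.

{A, B, E}; {B, D}; {C, E, F, G}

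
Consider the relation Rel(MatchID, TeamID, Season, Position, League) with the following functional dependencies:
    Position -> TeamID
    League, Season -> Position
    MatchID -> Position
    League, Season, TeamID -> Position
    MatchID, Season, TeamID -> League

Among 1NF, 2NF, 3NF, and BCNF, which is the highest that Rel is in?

Candidate key: {MatchID, Season}. Prime attributes: {MatchID, Season}.
For Position -> TeamID we have {Position}⁺ = {Position, TeamID}; {Position} is not a superkey, so BCNF fails.
Because {TeamID} is non-prime and the left side of Position -> TeamID is not a superkey, the relation is not in 3NF.
Since {MatchID} ⊂ {MatchID, Season} and {MatchID}⁺ ⊇ {Position, TeamID} with {Position, TeamID} non-prime, there is a partial dependency; 2NF fails.

1NF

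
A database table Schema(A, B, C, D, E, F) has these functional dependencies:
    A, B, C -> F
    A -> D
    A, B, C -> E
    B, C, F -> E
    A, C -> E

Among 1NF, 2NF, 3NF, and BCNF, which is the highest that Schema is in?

1NF

Candidate key: {A, B, C}. Prime attributes: {A, B, C}.
A -> D: {A}⁺ = {A, D}, which is not all of the attributes, so the left side is not a superkey — BCNF is violated.
A -> D determines the non-prime attribute {D} from a non-superkey — 3NF is violated.
{A} is a proper subset of the key {A, B, C}, and {A}⁺ contains the non-prime attribute {D} — a partial dependency, so 2NF is violated.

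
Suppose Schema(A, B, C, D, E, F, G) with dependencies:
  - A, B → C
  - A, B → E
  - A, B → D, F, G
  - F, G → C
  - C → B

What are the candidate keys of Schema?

{A, B}, {A, C}, {A, F, G}

{A} never appears on the right of any FD, so every key must include it.
{A, B} is a candidate key since {A, B}⁺ = {A, B, C, D, E, F, G} covers every attribute.
{A, C} is a candidate key since {A, C}⁺ = {A, B, C, D, E, F, G} covers every attribute.
{A, F, G} is a candidate key since {A, F, G}⁺ = {A, B, C, D, E, F, G} covers every attribute.
Any other superkey properly contains one of these, so there are no further candidate keys.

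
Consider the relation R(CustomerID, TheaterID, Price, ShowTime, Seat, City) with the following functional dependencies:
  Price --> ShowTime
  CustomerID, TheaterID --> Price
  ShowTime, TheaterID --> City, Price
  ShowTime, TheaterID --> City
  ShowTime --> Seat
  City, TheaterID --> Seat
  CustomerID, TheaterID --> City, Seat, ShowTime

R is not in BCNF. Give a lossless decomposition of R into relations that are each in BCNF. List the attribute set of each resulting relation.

Candidate key of the original relation: {CustomerID, TheaterID}.
In {City, CustomerID, Price, Seat, ShowTime, TheaterID}, {Price} is not a superkey ({Price}⁺ restricted to this set is {Price, Seat, ShowTime}), so split on Price --> Seat, ShowTime into {Price, Seat, ShowTime} and {City, CustomerID, Price, TheaterID}.
In {Price, Seat, ShowTime}, {ShowTime} is not a superkey ({ShowTime}⁺ restricted to this set is {Seat, ShowTime}), so split on ShowTime --> Seat into {Seat, ShowTime} and {Price, ShowTime}.
{Seat, ShowTime} is in BCNF.
{Price, ShowTime} is in BCNF.
In {City, CustomerID, Price, TheaterID}, {Price, TheaterID} is not a superkey ({Price, TheaterID}⁺ restricted to this set is {City, Price, TheaterID}), so split on Price, TheaterID --> City into {City, Price, TheaterID} and {CustomerID, Price, TheaterID}.
{City, Price, TheaterID} is in BCNF.
{CustomerID, Price, TheaterID} is in BCNF.

{City, Price, TheaterID}; {CustomerID, Price, TheaterID}; {Price, ShowTime}; {Seat, ShowTime}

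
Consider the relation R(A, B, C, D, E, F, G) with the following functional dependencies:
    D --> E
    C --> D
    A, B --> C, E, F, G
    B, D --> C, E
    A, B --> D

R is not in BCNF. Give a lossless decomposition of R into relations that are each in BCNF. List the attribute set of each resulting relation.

{A, B, C, F, G}; {C, D}; {D, E}

Candidate key of the original relation: {A, B}.
{A, B, C, D, E, F, G}: {D} determines {D, E} here but is not a superkey — split on D --> E, giving {D, E} and {A, B, C, D, F, G}.
{D, E} is in BCNF.
{A, B, C, D, F, G}: {C} determines {C, D} here but is not a superkey — split on C --> D, giving {C, D} and {A, B, C, F, G}.
{C, D} is in BCNF.
{A, B, C, F, G} is in BCNF.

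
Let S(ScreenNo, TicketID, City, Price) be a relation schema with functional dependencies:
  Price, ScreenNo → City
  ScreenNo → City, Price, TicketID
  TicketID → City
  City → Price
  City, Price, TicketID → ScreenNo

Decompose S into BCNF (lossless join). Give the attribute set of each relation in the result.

Candidate keys of the original relation: {ScreenNo}, {TicketID}.
{City, Price, ScreenNo, TicketID}: {City} determines {City, Price} here but is not a superkey — split on City → Price, giving {City, Price} and {City, ScreenNo, TicketID}.
{City, Price} has no BCNF violation.
{City, ScreenNo, TicketID} has no BCNF violation.

{City, Price}; {City, ScreenNo, TicketID}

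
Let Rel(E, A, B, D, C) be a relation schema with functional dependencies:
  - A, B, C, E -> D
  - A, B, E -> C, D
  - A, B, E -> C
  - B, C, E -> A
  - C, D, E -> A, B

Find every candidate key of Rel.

No FD produces {E}, so it must be in every candidate key.
{A, B, E}⁺ = {A, B, C, D, E} — all of the relation — so {A, B, E} is a candidate key.
{B, C, E}⁺ = {A, B, C, D, E} — all of the relation — so {B, C, E} is a candidate key.
{C, D, E}⁺ = {A, B, C, D, E} — all of the relation — so {C, D, E} is a candidate key.
No proper subset of any of these is a key, and no other minimal superkey exists.

{A, B, E}, {B, C, E}, {C, D, E}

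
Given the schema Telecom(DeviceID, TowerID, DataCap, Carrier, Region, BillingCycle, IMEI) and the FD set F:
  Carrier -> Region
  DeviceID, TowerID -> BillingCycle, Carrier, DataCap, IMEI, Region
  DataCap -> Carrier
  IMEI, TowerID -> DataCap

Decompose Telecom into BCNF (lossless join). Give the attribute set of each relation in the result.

{BillingCycle, DeviceID, IMEI, TowerID}; {Carrier, DataCap}; {Carrier, Region}; {DataCap, IMEI, TowerID}

Candidate key of the original relation: {DeviceID, TowerID}.
In {BillingCycle, Carrier, DataCap, DeviceID, IMEI, Region, TowerID}, {Carrier} is not a superkey ({Carrier}⁺ restricted to this set is {Carrier, Region}), so split on Carrier -> Region into {Carrier, Region} and {BillingCycle, Carrier, DataCap, DeviceID, IMEI, TowerID}.
{Carrier, Region} is in BCNF.
In {BillingCycle, Carrier, DataCap, DeviceID, IMEI, TowerID}, {DataCap} is not a superkey ({DataCap}⁺ restricted to this set is {Carrier, DataCap}), so split on DataCap -> Carrier into {Carrier, DataCap} and {BillingCycle, DataCap, DeviceID, IMEI, TowerID}.
{Carrier, DataCap} is in BCNF.
In {BillingCycle, DataCap, DeviceID, IMEI, TowerID}, {IMEI, TowerID} is not a superkey ({IMEI, TowerID}⁺ restricted to this set is {DataCap, IMEI, TowerID}), so split on IMEI, TowerID -> DataCap into {DataCap, IMEI, TowerID} and {BillingCycle, DeviceID, IMEI, TowerID}.
{DataCap, IMEI, TowerID} is in BCNF.
{BillingCycle, DeviceID, IMEI, TowerID} is in BCNF.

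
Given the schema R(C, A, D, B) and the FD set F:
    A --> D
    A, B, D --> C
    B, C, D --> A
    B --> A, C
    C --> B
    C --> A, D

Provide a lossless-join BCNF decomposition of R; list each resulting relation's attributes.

{A, B, C}; {A, D}

Candidate keys of the original relation: {B}, {C}.
Within {A, B, C, D}: {A}⁺ ∩ {A, B, C, D} = {A, D}, not the whole set, so A --> D violates BCNF; decompose into {A, D} and {A, B, C}.
{A, D} has no BCNF violation.
{A, B, C} has no BCNF violation.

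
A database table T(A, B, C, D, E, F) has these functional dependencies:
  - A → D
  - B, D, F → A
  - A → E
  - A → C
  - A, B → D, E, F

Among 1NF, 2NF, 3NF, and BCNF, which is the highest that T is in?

Candidate keys: {A, B}, {B, D, F}. Prime attributes: {A, B, D, F}.
A → D: {A}⁺ = {A, C, D, E}, which is not all of the attributes, so the left side is not a superkey — BCNF is violated.
A → E has non-prime {E} on the right and a non-superkey on the left, so 3NF fails.
The proper key subset {A} of {A, B} determines non-prime {C, E}, so the relation is not even in 2NF.

1NF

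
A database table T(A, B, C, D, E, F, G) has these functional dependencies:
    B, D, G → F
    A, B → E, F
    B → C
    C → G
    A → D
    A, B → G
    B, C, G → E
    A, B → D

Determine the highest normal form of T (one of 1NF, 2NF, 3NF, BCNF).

1NF

Candidate key: {A, B}. Prime attributes: {A, B}.
B, D, G → F breaks BCNF: {B, D, G}⁺ = {B, C, D, E, F, G}, so {B, D, G} is not a superkey.
B, D, G → F determines the non-prime attribute {F} from a non-superkey — 3NF is violated.
{A} is a proper subset of the key {A, B}, and {A}⁺ contains the non-prime attribute {D} — a partial dependency, so 2NF is violated.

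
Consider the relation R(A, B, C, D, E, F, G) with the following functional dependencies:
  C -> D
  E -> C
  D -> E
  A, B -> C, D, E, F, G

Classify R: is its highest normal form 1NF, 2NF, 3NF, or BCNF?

2NF

Candidate key: {A, B}. Prime attributes: {A, B}.
C -> D: {C}⁺ = {C, D, E}, which is not all of the attributes, so the left side is not a superkey — BCNF is violated.
Because {D} is non-prime and the left side of C -> D is not a superkey, the relation is not in 3NF.
No proper subset of a key has a non-prime attribute in its closure, so there is no partial dependency; 2NF holds.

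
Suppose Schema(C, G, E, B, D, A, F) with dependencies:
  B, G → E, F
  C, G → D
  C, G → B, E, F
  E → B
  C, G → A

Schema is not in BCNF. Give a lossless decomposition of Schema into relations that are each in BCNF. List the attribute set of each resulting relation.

{A, B, C, D, G}; {B, E}; {E, F, G}

Candidate key of the original relation: {C, G}.
{A, B, C, D, E, F, G}: {B, G} determines {B, E, F, G} here but is not a superkey — split on B, G → E, F, giving {B, E, F, G} and {A, B, C, D, G}.
{B, E, F, G}: {E} determines {B, E} here but is not a superkey — split on E → B, giving {B, E} and {E, F, G}.
{B, E} is in BCNF.
{E, F, G} is in BCNF.
{A, B, C, D, G} is in BCNF.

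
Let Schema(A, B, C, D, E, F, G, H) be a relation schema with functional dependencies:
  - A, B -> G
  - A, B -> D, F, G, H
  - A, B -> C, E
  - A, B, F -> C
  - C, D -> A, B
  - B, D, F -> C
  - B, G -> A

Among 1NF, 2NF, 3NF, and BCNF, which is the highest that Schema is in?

BCNF

Candidate keys: {A, B}, {B, D, F}, {B, G}, {C, D}. Prime attributes: {A, B, C, D, F, G}.
The left-hand side of every FD is a superkey, so BCNF is satisfied.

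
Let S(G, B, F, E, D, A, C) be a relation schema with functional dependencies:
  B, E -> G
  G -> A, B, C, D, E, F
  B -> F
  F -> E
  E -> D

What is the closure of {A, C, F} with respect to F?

{A, C, D, E, F}

Start with {A, C, F}.
F -> E applies; add {E} → now {A, C, E, F}.
E -> D applies; add {D} → now {A, C, D, E, F}.
No further FD applies.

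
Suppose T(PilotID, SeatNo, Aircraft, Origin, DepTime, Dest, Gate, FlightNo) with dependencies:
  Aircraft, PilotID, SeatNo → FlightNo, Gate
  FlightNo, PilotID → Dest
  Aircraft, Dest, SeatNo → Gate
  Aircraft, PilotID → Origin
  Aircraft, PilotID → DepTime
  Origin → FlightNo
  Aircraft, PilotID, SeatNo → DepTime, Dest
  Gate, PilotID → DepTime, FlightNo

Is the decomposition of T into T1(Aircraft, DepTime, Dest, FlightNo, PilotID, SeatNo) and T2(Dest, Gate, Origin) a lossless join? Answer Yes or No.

No

The shared attributes are {Dest} and {Dest}⁺ = {Dest}.
T1 ⊄ {Dest} and T2 ⊄ {Dest}, so the split is lossy.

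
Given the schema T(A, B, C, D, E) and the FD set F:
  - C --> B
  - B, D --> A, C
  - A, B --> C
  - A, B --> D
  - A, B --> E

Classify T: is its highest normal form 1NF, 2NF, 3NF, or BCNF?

3NF

Candidate keys: {A, B}, {A, C}, {B, D}, {C, D}. Prime attributes: {A, B, C, D}.
C --> B breaks BCNF: {C}⁺ = {B, C}, so {C} is not a superkey.
Since {B} ⊆ prime attributes and every other non-superkey FD also has a prime right side, the schema is in 3NF.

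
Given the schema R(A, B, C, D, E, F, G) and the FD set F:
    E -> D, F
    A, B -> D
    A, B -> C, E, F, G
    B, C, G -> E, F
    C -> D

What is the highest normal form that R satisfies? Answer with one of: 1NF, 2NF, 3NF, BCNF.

2NF

Candidate key: {A, B}. Prime attributes: {A, B}.
E -> D, F breaks BCNF: {E}⁺ = {D, E, F}, so {E} is not a superkey.
E -> D, F has non-prime {D, F} on the right and a non-superkey on the left, so 3NF fails.
No proper subset of a key has a non-prime attribute in its closure, so there is no partial dependency; 2NF holds.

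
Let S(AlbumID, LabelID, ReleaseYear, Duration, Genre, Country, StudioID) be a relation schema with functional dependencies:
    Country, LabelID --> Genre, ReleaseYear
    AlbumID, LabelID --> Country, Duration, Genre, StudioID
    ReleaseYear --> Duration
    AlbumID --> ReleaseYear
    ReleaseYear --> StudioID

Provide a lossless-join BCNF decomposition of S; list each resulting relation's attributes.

Candidate key of the original relation: {AlbumID, LabelID}.
In {AlbumID, Country, Duration, Genre, LabelID, ReleaseYear, StudioID}, {Country, LabelID} is not a superkey ({Country, LabelID}⁺ restricted to this set is {Country, Duration, Genre, LabelID, ReleaseYear, StudioID}), so split on Country, LabelID --> Duration, Genre, ReleaseYear, StudioID into {Country, Duration, Genre, LabelID, ReleaseYear, StudioID} and {AlbumID, Country, LabelID}.
In {Country, Duration, Genre, LabelID, ReleaseYear, StudioID}, {ReleaseYear} is not a superkey ({ReleaseYear}⁺ restricted to this set is {Duration, ReleaseYear, StudioID}), so split on ReleaseYear --> Duration, StudioID into {Duration, ReleaseYear, StudioID} and {Country, Genre, LabelID, ReleaseYear}.
{Duration, ReleaseYear, StudioID} is in BCNF.
{Country, Genre, LabelID, ReleaseYear} is in BCNF.
{AlbumID, Country, LabelID} is in BCNF.

{AlbumID, Country, LabelID}; {Country, Genre, LabelID, ReleaseYear}; {Duration, ReleaseYear, StudioID}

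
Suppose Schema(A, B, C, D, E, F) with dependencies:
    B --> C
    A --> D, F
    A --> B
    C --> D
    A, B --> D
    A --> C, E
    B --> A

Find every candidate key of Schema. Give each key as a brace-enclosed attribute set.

{A}⁺ = {A, B, C, D, E, F} — all of the relation — so {A} is a candidate key.
{B}⁺ = {A, B, C, D, E, F} — all of the relation — so {B} is a candidate key.
Any other superkey properly contains one of these, so there are no further candidate keys.

{A}, {B}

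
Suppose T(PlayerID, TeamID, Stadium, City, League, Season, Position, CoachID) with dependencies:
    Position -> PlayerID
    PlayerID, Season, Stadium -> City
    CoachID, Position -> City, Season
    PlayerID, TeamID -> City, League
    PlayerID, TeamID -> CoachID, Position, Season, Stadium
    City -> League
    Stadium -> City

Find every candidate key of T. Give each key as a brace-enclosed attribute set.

{PlayerID, TeamID}, {Position, TeamID}

No FD produces {TeamID}, so it must be in every candidate key.
{PlayerID, TeamID}⁺ = {City, CoachID, League, PlayerID, Position, Season, Stadium, TeamID} — all of the relation — so {PlayerID, TeamID} is a candidate key.
{Position, TeamID}⁺ = {City, CoachID, League, PlayerID, Position, Season, Stadium, TeamID} — all of the relation — so {Position, TeamID} is a candidate key.
No proper subset of any of these is a key, and no other minimal superkey exists.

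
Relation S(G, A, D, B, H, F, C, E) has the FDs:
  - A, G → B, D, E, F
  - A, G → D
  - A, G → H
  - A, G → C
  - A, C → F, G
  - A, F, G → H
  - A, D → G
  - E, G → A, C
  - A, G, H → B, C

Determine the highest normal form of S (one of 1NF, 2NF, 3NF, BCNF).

BCNF

Candidate keys: {A, C}, {A, D}, {A, G}, {E, G}. Prime attributes: {A, C, D, E, G}.
Every FD has a superkey on the left, so the relation is in BCNF.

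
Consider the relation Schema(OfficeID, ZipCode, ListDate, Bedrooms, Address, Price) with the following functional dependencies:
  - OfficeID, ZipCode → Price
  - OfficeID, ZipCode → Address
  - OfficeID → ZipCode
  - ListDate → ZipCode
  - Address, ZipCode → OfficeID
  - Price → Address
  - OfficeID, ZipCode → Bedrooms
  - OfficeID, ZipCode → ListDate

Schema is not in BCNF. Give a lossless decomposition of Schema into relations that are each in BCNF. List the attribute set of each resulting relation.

{Address, Price}; {Bedrooms, ListDate, OfficeID, Price}; {ListDate, ZipCode}

Candidate keys of the original relation: {Address, ListDate}, {Address, ZipCode}, {ListDate, Price}, {OfficeID}, {Price, ZipCode}.
{Address, Bedrooms, ListDate, OfficeID, Price, ZipCode}: {ListDate} determines {ListDate, ZipCode} here but is not a superkey — split on ListDate → ZipCode, giving {ListDate, ZipCode} and {Address, Bedrooms, ListDate, OfficeID, Price}.
{ListDate, ZipCode}: every determinant is a superkey — BCNF.
{Address, Bedrooms, ListDate, OfficeID, Price}: {Price} determines {Address, Price} here but is not a superkey — split on Price → Address, giving {Address, Price} and {Bedrooms, ListDate, OfficeID, Price}.
{Address, Price}: every determinant is a superkey — BCNF.
{Bedrooms, ListDate, OfficeID, Price}: every determinant is a superkey — BCNF.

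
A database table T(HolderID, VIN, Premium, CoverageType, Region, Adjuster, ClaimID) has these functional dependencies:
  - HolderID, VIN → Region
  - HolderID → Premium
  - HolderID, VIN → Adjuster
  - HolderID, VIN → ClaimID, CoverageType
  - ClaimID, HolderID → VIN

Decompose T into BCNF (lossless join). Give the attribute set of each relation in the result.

{Adjuster, ClaimID, CoverageType, HolderID, Region, VIN}; {HolderID, Premium}

Candidate keys of the original relation: {ClaimID, HolderID}, {HolderID, VIN}.
Within {Adjuster, ClaimID, CoverageType, HolderID, Premium, Region, VIN}: {HolderID}⁺ ∩ {Adjuster, ClaimID, CoverageType, HolderID, Premium, Region, VIN} = {HolderID, Premium}, not the whole set, so HolderID → Premium violates BCNF; decompose into {HolderID, Premium} and {Adjuster, ClaimID, CoverageType, HolderID, Region, VIN}.
{HolderID, Premium}: every determinant is a superkey — BCNF.
{Adjuster, ClaimID, CoverageType, HolderID, Region, VIN}: every determinant is a superkey — BCNF.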